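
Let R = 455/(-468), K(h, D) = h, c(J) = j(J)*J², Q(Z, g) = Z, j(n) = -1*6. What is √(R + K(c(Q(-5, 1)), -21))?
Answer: I*√5435/6 ≈ 12.287*I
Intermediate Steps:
j(n) = -6
c(J) = -6*J²
R = -35/36 (R = 455*(-1/468) = -35/36 ≈ -0.97222)
√(R + K(c(Q(-5, 1)), -21)) = √(-35/36 - 6*(-5)²) = √(-35/36 - 6*25) = √(-35/36 - 150) = √(-5435/36) = I*√5435/6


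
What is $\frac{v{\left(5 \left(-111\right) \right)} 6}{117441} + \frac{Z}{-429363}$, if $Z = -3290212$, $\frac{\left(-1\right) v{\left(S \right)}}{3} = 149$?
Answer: $\frac{42806026214}{5602757787} \approx 7.6402$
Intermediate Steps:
$v{\left(S \right)} = -447$ ($v{\left(S \right)} = \left(-3\right) 149 = -447$)
$\frac{v{\left(5 \left(-111\right) \right)} 6}{117441} + \frac{Z}{-429363} = \frac{\left(-447\right) 6}{117441} - \frac{3290212}{-429363} = \left(-2682\right) \frac{1}{117441} - - \frac{3290212}{429363} = - \frac{298}{13049} + \frac{3290212}{429363} = \frac{42806026214}{5602757787}$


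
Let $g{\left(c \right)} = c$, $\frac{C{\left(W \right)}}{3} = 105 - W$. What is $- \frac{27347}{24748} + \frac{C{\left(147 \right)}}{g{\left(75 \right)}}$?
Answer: $- \frac{74917}{26900} \approx -2.785$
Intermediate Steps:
$C{\left(W \right)} = 315 - 3 W$ ($C{\left(W \right)} = 3 \left(105 - W\right) = 315 - 3 W$)
$- \frac{27347}{24748} + \frac{C{\left(147 \right)}}{g{\left(75 \right)}} = - \frac{27347}{24748} + \frac{315 - 441}{75} = \left(-27347\right) \frac{1}{24748} + \left(315 - 441\right) \frac{1}{75} = - \frac{1189}{1076} - \frac{42}{25} = - \frac{74917}{26900}$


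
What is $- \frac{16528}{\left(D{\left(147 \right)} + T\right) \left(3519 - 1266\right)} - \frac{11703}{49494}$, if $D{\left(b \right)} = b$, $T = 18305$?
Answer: $- \frac{40611609925}{171465182322} \approx -0.23685$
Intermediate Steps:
$- \frac{16528}{\left(D{\left(147 \right)} + T\right) \left(3519 - 1266\right)} - \frac{11703}{49494} = - \frac{16528}{\left(147 + 18305\right) \left(3519 - 1266\right)} - \frac{11703}{49494} = - \frac{16528}{18452 \cdot 2253} - \frac{3901}{16498} = - \frac{16528}{41572356} - \frac{3901}{16498} = \left(-16528\right) \frac{1}{41572356} - \frac{3901}{16498} = - \frac{4132}{10393089} - \frac{3901}{16498} = - \frac{40611609925}{171465182322}$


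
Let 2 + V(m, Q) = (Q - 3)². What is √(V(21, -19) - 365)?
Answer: 3*√13 ≈ 10.817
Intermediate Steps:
V(m, Q) = -2 + (-3 + Q)² (V(m, Q) = -2 + (Q - 3)² = -2 + (-3 + Q)²)
√(V(21, -19) - 365) = √((-2 + (-3 - 19)²) - 365) = √((-2 + (-22)²) - 365) = √((-2 + 484) - 365) = √(482 - 365) = √117 = 3*√13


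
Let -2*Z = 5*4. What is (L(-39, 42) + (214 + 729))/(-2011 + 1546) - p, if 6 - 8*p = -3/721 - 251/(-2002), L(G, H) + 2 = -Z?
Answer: -710835771/255695440 ≈ -2.7800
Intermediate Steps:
Z = -10 (Z = -5*4/2 = -½*20 = -10)
L(G, H) = 8 (L(G, H) = -2 - 1*(-10) = -2 + 10 = 8)
p = 1212241/1649648 (p = ¾ - (-3/721 - 251/(-2002))/8 = ¾ - (-3*1/721 - 251*(-1/2002))/8 = ¾ - (-3/721 + 251/2002)/8 = ¾ - ⅛*24995/206206 = ¾ - 24995/1649648 = 1212241/1649648 ≈ 0.73485)
(L(-39, 42) + (214 + 729))/(-2011 + 1546) - p = (8 + (214 + 729))/(-2011 + 1546) - 1*1212241/1649648 = (8 + 943)/(-465) - 1212241/1649648 = 951*(-1/465) - 1212241/1649648 = -317/155 - 1212241/1649648 = -710835771/255695440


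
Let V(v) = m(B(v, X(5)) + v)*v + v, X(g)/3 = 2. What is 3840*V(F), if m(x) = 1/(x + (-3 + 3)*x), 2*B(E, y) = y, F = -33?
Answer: -122496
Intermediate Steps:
X(g) = 6 (X(g) = 3*2 = 6)
B(E, y) = y/2
m(x) = 1/x (m(x) = 1/(x + 0*x) = 1/(x + 0) = 1/x)
V(v) = v + v/(3 + v) (V(v) = v/((1/2)*6 + v) + v = v/(3 + v) + v = v + v/(3 + v))
3840*V(F) = 3840*(-33*(4 - 33)/(3 - 33)) = 3840*(-33*(-29)/(-30)) = 3840*(-33*(-1/30)*(-29)) = 3840*(-319/10) = -122496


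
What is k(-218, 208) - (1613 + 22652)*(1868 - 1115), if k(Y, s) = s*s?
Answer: -18228281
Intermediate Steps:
k(Y, s) = s**2
k(-218, 208) - (1613 + 22652)*(1868 - 1115) = 208**2 - (1613 + 22652)*(1868 - 1115) = 43264 - 24265*753 = 43264 - 1*18271545 = 43264 - 18271545 = -18228281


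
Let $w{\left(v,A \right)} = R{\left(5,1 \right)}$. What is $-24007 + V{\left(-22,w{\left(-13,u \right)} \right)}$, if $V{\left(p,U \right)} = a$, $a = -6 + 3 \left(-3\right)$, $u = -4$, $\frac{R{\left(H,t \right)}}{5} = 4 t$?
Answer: $-24022$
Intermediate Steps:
$R{\left(H,t \right)} = 20 t$ ($R{\left(H,t \right)} = 5 \cdot 4 t = 20 t$)
$w{\left(v,A \right)} = 20$ ($w{\left(v,A \right)} = 20 \cdot 1 = 20$)
$a = -15$ ($a = -6 - 9 = -15$)
$V{\left(p,U \right)} = -15$
$-24007 + V{\left(-22,w{\left(-13,u \right)} \right)} = -24007 - 15 = -24022$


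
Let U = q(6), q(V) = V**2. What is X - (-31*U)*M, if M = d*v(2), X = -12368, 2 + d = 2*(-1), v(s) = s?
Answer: -21296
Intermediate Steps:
d = -4 (d = -2 + 2*(-1) = -2 - 2 = -4)
U = 36 (U = 6**2 = 36)
M = -8 (M = -4*2 = -8)
X - (-31*U)*M = -12368 - (-31*36)*(-8) = -12368 - (-1116)*(-8) = -12368 - 1*8928 = -12368 - 8928 = -21296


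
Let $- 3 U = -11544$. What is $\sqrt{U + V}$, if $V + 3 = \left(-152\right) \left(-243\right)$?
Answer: $\sqrt{40781} \approx 201.94$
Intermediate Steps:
$U = 3848$ ($U = \left(- \frac{1}{3}\right) \left(-11544\right) = 3848$)
$V = 36933$ ($V = -3 - -36936 = -3 + 36936 = 36933$)
$\sqrt{U + V} = \sqrt{3848 + 36933} = \sqrt{40781}$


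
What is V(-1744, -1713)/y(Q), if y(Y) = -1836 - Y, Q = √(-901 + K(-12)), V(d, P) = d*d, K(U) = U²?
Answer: -5584260096/3371653 + 3041536*I*√757/3371653 ≈ -1656.2 + 24.82*I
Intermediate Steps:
V(d, P) = d²
Q = I*√757 (Q = √(-901 + (-12)²) = √(-901 + 144) = √(-757) = I*√757 ≈ 27.514*I)
V(-1744, -1713)/y(Q) = (-1744)²/(-1836 - I*√757) = 3041536/(-1836 - I*√757)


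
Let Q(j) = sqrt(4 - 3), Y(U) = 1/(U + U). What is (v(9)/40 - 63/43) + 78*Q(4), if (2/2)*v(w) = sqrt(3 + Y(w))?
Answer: 3291/43 + sqrt(110)/240 ≈ 76.579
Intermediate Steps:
Y(U) = 1/(2*U)
v(w) = sqrt(3 + 1/(2*w))
Q(j) = 1 (Q(j) = sqrt(1) = 1)
(v(9)/40 - 63/43) + 78*Q(4) = ((sqrt(12 + 2/9)/2)/40 - 63/43) + 78*1 = ((sqrt(12 + 2*(1/9))/2)*(1/40) - 63*1/43) + 78 = ((sqrt(12 + 2/9)/2)*(1/40) - 63/43) + 78 = ((sqrt(110/9)/2)*(1/40) - 63/43) + 78 = (((sqrt(110)/3)/2)*(1/40) - 63/43) + 78 = ((sqrt(110)/6)*(1/40) - 63/43) + 78 = (sqrt(110)/240 - 63/43) + 78 = (-63/43 + sqrt(110)/240) + 78 = 3291/43 + sqrt(110)/240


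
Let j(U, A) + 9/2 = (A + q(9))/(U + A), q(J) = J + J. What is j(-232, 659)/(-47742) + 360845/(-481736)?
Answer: -3677763374639/4910295063912 ≈ -0.74899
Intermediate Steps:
q(J) = 2*J
j(U, A) = -9/2 + (18 + A)/(A + U) (j(U, A) = -9/2 + (A + 2*9)/(U + A) = -9/2 + (A + 18)/(A + U) = -9/2 + (18 + A)/(A + U))
j(-232, 659)/(-47742) + 360845/(-481736) = ((36 - 9*(-232) - 7*659)/(2*(659 - 232)))/(-47742) + 360845/(-481736) = ((½)*(36 + 2088 - 4613)/427)*(-1/47742) + 360845*(-1/481736) = ((½)*(1/427)*(-2489))*(-1/47742) - 360845/481736 = -2489/854*(-1/47742) - 360845/481736 = 2489/40771668 - 360845/481736 = -3677763374639/4910295063912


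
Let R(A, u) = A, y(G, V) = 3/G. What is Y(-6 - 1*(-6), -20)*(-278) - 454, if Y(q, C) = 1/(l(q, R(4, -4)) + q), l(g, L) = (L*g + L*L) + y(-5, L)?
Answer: -36348/77 ≈ -472.05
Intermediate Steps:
l(g, L) = -⅗ + L² + L*g (l(g, L) = (L*g + L*L) + 3/(-5) = (L*g + L²) + 3*(-⅕) = (L² + L*g) - ⅗ = -⅗ + L² + L*g)
Y(q, C) = 1/(77/5 + 5*q) (Y(q, C) = 1/((-⅗ + 4² + 4*q) + q) = 1/((-⅗ + 16 + 4*q) + q) = 1/((77/5 + 4*q) + q) = 1/(77/5 + 5*q))
Y(-6 - 1*(-6), -20)*(-278) - 454 = (5/(77 + 25*(-6 - 1*(-6))))*(-278) - 454 = (5/(77 + 25*(-6 + 6)))*(-278) - 454 = (5/(77 + 25*0))*(-278) - 454 = (5/(77 + 0))*(-278) - 454 = (5/77)*(-278) - 454 = -1390/77 - 454 = -36348/77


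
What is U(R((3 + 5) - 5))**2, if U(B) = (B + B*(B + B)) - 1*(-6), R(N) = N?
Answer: 729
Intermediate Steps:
U(B) = 6 + B + 2*B**2 (U(B) = (B + B*(2*B)) + 6 = (B + 2*B**2) + 6 = 6 + B + 2*B**2)
U(R((3 + 5) - 5))**2 = (6 + ((3 + 5) - 5) + 2*((3 + 5) - 5)**2)**2 = (6 + (8 - 5) + 2*(8 - 5)**2)**2 = (6 + 3 + 2*3**2)**2 = (6 + 3 + 2*9)**2 = (6 + 3 + 18)**2 = 27**2 = 729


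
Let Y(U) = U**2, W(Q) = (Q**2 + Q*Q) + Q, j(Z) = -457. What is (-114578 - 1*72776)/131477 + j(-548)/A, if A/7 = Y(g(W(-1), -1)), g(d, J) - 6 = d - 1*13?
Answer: -107298197/33132204 ≈ -3.2385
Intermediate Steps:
W(Q) = Q + 2*Q**2 (W(Q) = (Q**2 + Q**2) + Q = 2*Q**2 + Q = Q + 2*Q**2)
g(d, J) = -7 + d (g(d, J) = 6 + (d - 1*13) = 6 + (d - 13) = 6 + (-13 + d) = -7 + d)
A = 252 (A = 7*(-7 - (1 + 2*(-1)))**2 = 7*(-7 - (1 - 2))**2 = 7*(-7 - 1*(-1))**2 = 7*(-7 + 1)**2 = 7*(-6)**2 = 7*36 = 252)
(-114578 - 1*72776)/131477 + j(-548)/A = (-114578 - 1*72776)/131477 - 457/252 = (-114578 - 72776)*(1/131477) - 457*1/252 = -187354*1/131477 - 457/252 = -187354/131477 - 457/252 = -107298197/33132204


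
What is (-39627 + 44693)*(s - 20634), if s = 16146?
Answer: -22736208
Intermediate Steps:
(-39627 + 44693)*(s - 20634) = (-39627 + 44693)*(16146 - 20634) = 5066*(-4488) = -22736208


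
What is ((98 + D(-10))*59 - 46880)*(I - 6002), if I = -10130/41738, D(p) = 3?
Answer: 5125797319563/20869 ≈ 2.4562e+8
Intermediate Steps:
I = -5065/20869 (I = -10130*1/41738 = -5065/20869 ≈ -0.24270)
((98 + D(-10))*59 - 46880)*(I - 6002) = ((98 + 3)*59 - 46880)*(-5065/20869 - 6002) = (101*59 - 46880)*(-125260803/20869) = (5959 - 46880)*(-125260803/20869) = -40921*(-125260803/20869) = 5125797319563/20869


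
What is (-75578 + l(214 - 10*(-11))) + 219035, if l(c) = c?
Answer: 143781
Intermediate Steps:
(-75578 + l(214 - 10*(-11))) + 219035 = (-75578 + (214 - 10*(-11))) + 219035 = (-75578 + (214 - 1*(-110))) + 219035 = (-75578 + (214 + 110)) + 219035 = (-75578 + 324) + 219035 = -75254 + 219035 = 143781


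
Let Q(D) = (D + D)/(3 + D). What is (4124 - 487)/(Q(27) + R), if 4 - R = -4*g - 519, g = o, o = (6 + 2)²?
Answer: 18185/3904 ≈ 4.6580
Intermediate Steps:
o = 64 (o = 8² = 64)
g = 64
R = 779 (R = 4 - (-4*64 - 519) = 4 - (-256 - 519) = 4 - 1*(-775) = 4 + 775 = 779)
Q(D) = 2*D/(3 + D) (Q(D) = (2*D)/(3 + D) = 2*D/(3 + D))
(4124 - 487)/(Q(27) + R) = (4124 - 487)/(2*27/(3 + 27) + 779) = 3637/(2*27/30 + 779) = 3637/(2*27*(1/30) + 779) = 3637/(9/5 + 779) = 3637/(3904/5) = 3637*(5/3904) = 18185/3904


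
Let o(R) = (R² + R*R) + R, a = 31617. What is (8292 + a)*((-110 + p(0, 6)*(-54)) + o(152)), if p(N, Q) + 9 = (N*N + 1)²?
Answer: 1863031938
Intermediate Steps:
o(R) = R + 2*R² (o(R) = (R² + R²) + R = 2*R² + R = R + 2*R²)
p(N, Q) = -9 + (1 + N²)² (p(N, Q) = -9 + (N*N + 1)² = -9 + (N² + 1)² = -9 + (1 + N²)²)
(8292 + a)*((-110 + p(0, 6)*(-54)) + o(152)) = (8292 + 31617)*((-110 + (-9 + (1 + 0²)²)*(-54)) + 152*(1 + 2*152)) = 39909*((-110 + (-9 + (1 + 0)²)*(-54)) + 152*(1 + 304)) = 39909*((-110 + (-9 + 1²)*(-54)) + 152*305) = 39909*((-110 + (-9 + 1)*(-54)) + 46360) = 39909*((-110 - 8*(-54)) + 46360) = 39909*((-110 + 432) + 46360) = 39909*(322 + 46360) = 39909*46682 = 1863031938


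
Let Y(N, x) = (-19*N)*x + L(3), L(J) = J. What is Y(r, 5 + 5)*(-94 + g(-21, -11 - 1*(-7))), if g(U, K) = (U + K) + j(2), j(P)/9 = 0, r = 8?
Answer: 180523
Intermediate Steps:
j(P) = 0 (j(P) = 9*0 = 0)
g(U, K) = K + U (g(U, K) = (U + K) + 0 = (K + U) + 0 = K + U)
Y(N, x) = 3 - 19*N*x (Y(N, x) = (-19*N)*x + 3 = -19*N*x + 3 = 3 - 19*N*x)
Y(r, 5 + 5)*(-94 + g(-21, -11 - 1*(-7))) = (3 - 19*8*(5 + 5))*(-94 + ((-11 - 1*(-7)) - 21)) = (3 - 19*8*10)*(-94 + ((-11 + 7) - 21)) = (3 - 1520)*(-94 + (-4 - 21)) = -1517*(-94 - 25) = -1517*(-119) = 180523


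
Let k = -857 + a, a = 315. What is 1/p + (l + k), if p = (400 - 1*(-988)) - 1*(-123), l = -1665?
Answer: -3334776/1511 ≈ -2207.0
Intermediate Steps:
k = -542 (k = -857 + 315 = -542)
p = 1511 (p = (400 + 988) + 123 = 1388 + 123 = 1511)
1/p + (l + k) = 1/1511 + (-1665 - 542) = 1/1511 - 2207 = -3334776/1511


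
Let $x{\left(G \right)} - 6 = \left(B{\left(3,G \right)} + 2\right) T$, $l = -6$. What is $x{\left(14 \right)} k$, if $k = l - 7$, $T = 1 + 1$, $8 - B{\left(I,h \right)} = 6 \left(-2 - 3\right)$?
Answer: $-1118$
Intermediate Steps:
$B{\left(I,h \right)} = 38$ ($B{\left(I,h \right)} = 8 - 6 \left(-2 - 3\right) = 8 - 6 \left(-5\right) = 8 - -30 = 8 + 30 = 38$)
$T = 2$
$k = -13$ ($k = -6 - 7 = -13$)
$x{\left(G \right)} = 86$ ($x{\left(G \right)} = 6 + \left(38 + 2\right) 2 = 6 + 40 \cdot 2 = 6 + 80 = 86$)
$x{\left(14 \right)} k = 86 \left(-13\right) = -1118$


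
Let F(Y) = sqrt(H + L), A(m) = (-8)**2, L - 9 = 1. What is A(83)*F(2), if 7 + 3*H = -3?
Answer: 128*sqrt(15)/3 ≈ 165.25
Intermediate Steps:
H = -10/3 (H = -7/3 + (1/3)*(-3) = -7/3 - 1 = -10/3 ≈ -3.3333)
L = 10 (L = 9 + 1 = 10)
A(m) = 64
F(Y) = 2*sqrt(15)/3 (F(Y) = sqrt(-10/3 + 10) = sqrt(20/3) = 2*sqrt(15)/3)
A(83)*F(2) = 64*(2*sqrt(15)/3) = 128*sqrt(15)/3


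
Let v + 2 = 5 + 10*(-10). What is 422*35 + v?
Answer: 14673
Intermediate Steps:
v = -97 (v = -2 + (5 + 10*(-10)) = -2 + (5 - 100) = -2 - 95 = -97)
422*35 + v = 422*35 - 97 = 14770 - 97 = 14673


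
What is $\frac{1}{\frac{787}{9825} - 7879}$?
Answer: $- \frac{9825}{77410388} \approx -0.00012692$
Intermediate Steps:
$\frac{1}{\frac{787}{9825} - 7879} = \frac{1}{- \frac{77410388}{9825}} = - \frac{9825}{77410388}$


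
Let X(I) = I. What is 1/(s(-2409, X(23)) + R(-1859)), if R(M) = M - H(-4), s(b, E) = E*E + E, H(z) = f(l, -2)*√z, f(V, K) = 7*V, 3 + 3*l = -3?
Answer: -1307/1709033 - 28*I/1709033 ≈ -0.00076476 - 1.6384e-5*I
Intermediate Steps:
l = -2 (l = -1 + (⅓)*(-3) = -1 - 1 = -2)
H(z) = -14*√z (H(z) = (7*(-2))*√z = -14*√z)
s(b, E) = E + E² (s(b, E) = E² + E = E + E²)
R(M) = M + 28*I (R(M) = M - (-14)*√(-4) = M - (-14)*2*I = M - (-28)*I = M + 28*I)
1/(s(-2409, X(23)) + R(-1859)) = 1/(23*(1 + 23) + (-1859 + 28*I)) = 1/(23*24 + (-1859 + 28*I)) = 1/(552 + (-1859 + 28*I)) = 1/(-1307 + 28*I) = (-1307 - 28*I)/1709033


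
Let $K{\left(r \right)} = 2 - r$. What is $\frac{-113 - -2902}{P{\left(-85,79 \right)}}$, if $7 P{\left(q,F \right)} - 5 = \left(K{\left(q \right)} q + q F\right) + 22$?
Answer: $- \frac{19523}{14083} \approx -1.3863$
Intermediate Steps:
$P{\left(q,F \right)} = \frac{27}{7} + \frac{F q}{7} + \frac{q \left(2 - q\right)}{7}$ ($P{\left(q,F \right)} = \frac{5}{7} + \frac{\left(\left(2 - q\right) q + q F\right) + 22}{7} = \frac{5}{7} + \frac{\left(q \left(2 - q\right) + F q\right) + 22}{7} = \frac{5}{7} + \frac{\left(F q + q \left(2 - q\right)\right) + 22}{7} = \frac{5}{7} + \frac{22 + F q + q \left(2 - q\right)}{7} = \frac{5}{7} + \left(\frac{22}{7} + \frac{F q}{7} + \frac{q \left(2 - q\right)}{7}\right) = \frac{27}{7} + \frac{F q}{7} + \frac{q \left(2 - q\right)}{7}$)
$\frac{-113 - -2902}{P{\left(-85,79 \right)}} = \frac{-113 - -2902}{\frac{27}{7} - - \frac{85 \left(-2 - 85\right)}{7} + \frac{1}{7} \cdot 79 \left(-85\right)} = \frac{-113 + 2902}{\frac{27}{7} - \left(- \frac{85}{7}\right) \left(-87\right) - \frac{6715}{7}} = \frac{2789}{\frac{27}{7} - \frac{7395}{7} - \frac{6715}{7}} = \frac{2789}{- \frac{14083}{7}} = 2789 \left(- \frac{7}{14083}\right) = - \frac{19523}{14083}$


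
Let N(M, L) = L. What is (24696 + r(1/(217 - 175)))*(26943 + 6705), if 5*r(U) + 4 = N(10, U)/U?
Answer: 4154754096/5 ≈ 8.3095e+8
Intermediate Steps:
r(U) = -⅗ (r(U) = -⅘ + (U/U)/5 = -⅘ + (⅕)*1 = -⅘ + ⅕ = -⅗)
(24696 + r(1/(217 - 175)))*(26943 + 6705) = (24696 - ⅗)*(26943 + 6705) = (123477/5)*33648 = 4154754096/5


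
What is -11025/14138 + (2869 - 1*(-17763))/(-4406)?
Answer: -170135683/31146014 ≈ -5.4625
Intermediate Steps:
-11025/14138 + (2869 - 1*(-17763))/(-4406) = -11025*1/14138 + (2869 + 17763)*(-1/4406) = -11025/14138 + 20632*(-1/4406) = -11025/14138 - 10316/2203 = -170135683/31146014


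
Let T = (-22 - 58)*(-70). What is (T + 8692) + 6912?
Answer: 21204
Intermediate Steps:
T = 5600 (T = -80*(-70) = 5600)
(T + 8692) + 6912 = (5600 + 8692) + 6912 = 14292 + 6912 = 21204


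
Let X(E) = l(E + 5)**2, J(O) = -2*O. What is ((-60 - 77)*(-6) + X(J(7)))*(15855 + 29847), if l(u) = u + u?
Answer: 52374492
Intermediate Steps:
l(u) = 2*u
X(E) = (10 + 2*E)**2 (X(E) = (2*(E + 5))**2 = (2*(5 + E))**2 = (10 + 2*E)**2)
((-60 - 77)*(-6) + X(J(7)))*(15855 + 29847) = ((-60 - 77)*(-6) + 4*(5 - 2*7)**2)*(15855 + 29847) = (-137*(-6) + 4*(5 - 14)**2)*45702 = (822 + 4*(-9)**2)*45702 = (822 + 4*81)*45702 = (822 + 324)*45702 = 1146*45702 = 52374492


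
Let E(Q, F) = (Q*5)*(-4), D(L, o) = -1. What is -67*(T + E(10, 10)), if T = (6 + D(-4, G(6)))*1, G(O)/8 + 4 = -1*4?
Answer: 13065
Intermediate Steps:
G(O) = -64 (G(O) = -32 + 8*(-1*4) = -32 + 8*(-4) = -32 - 32 = -64)
E(Q, F) = -20*Q (E(Q, F) = (5*Q)*(-4) = -20*Q)
T = 5 (T = (6 - 1)*1 = 5*1 = 5)
-67*(T + E(10, 10)) = -67*(5 - 20*10) = -67*(5 - 200) = -67*(-195) = 13065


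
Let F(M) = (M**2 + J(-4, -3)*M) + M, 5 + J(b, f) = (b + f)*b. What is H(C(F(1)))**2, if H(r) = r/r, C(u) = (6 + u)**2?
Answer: 1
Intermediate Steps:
J(b, f) = -5 + b*(b + f) (J(b, f) = -5 + (b + f)*b = -5 + b*(b + f))
F(M) = M**2 + 24*M (F(M) = (M**2 + (-5 + (-4)**2 - 4*(-3))*M) + M = (M**2 + (-5 + 16 + 12)*M) + M = (M**2 + 23*M) + M = M**2 + 24*M)
H(r) = 1
H(C(F(1)))**2 = 1**2 = 1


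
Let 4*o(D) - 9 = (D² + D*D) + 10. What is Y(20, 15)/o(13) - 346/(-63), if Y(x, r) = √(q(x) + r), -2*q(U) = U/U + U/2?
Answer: 346/63 + 2*√38/357 ≈ 5.5266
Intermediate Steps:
o(D) = 19/4 + D²/2 (o(D) = 9/4 + ((D² + D*D) + 10)/4 = 9/4 + ((D² + D²) + 10)/4 = 9/4 + (2*D² + 10)/4 = 9/4 + (10 + 2*D²)/4 = 9/4 + (5/2 + D²/2) = 19/4 + D²/2)
q(U) = -½ - U/4 (q(U) = -(U/U + U/2)/2 = -(1 + U*(½))/2 = -(1 + U/2)/2 = -½ - U/4)
Y(x, r) = √(-½ + r - x/4) (Y(x, r) = √((-½ - x/4) + r) = √(-½ + r - x/4))
Y(20, 15)/o(13) - 346/(-63) = (√(-2 - 1*20 + 4*15)/2)/(19/4 + (½)*13²) - 346/(-63) = (√(-2 - 20 + 60)/2)/(19/4 + (½)*169) - 346*(-1/63) = (√38/2)/(19/4 + 169/2) + 346/63 = (√38/2)/(357/4) + 346/63 = (√38/2)*(4/357) + 346/63 = 2*√38/357 + 346/63 = 346/63 + 2*√38/357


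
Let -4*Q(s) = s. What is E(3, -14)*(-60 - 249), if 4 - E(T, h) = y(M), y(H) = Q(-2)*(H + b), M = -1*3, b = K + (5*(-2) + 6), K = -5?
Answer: -3090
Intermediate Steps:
b = -9 (b = -5 + (5*(-2) + 6) = -5 + (-10 + 6) = -5 - 4 = -9)
Q(s) = -s/4
M = -3
y(H) = -9/2 + H/2 (y(H) = (-1/4*(-2))*(H - 9) = (-9 + H)/2 = -9/2 + H/2)
E(T, h) = 10 (E(T, h) = 4 - (-9/2 + (1/2)*(-3)) = 4 - (-9/2 - 3/2) = 4 - 1*(-6) = 4 + 6 = 10)
E(3, -14)*(-60 - 249) = 10*(-60 - 249) = 10*(-309) = -3090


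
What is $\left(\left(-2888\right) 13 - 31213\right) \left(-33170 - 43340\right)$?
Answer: $5260598070$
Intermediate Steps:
$\left(\left(-2888\right) 13 - 31213\right) \left(-33170 - 43340\right) = \left(-37544 - 31213\right) \left(-76510\right) = \left(-68757\right) \left(-76510\right) = 5260598070$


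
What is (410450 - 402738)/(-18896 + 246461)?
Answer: 7712/227565 ≈ 0.033889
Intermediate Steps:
(410450 - 402738)/(-18896 + 246461) = 7712/227565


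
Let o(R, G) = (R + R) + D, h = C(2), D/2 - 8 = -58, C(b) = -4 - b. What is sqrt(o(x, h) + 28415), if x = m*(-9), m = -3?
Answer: sqrt(28369) ≈ 168.43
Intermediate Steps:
x = 27 (x = -3*(-9) = 27)
D = -100 (D = 16 + 2*(-58) = 16 - 116 = -100)
h = -6 (h = -4 - 1*2 = -4 - 2 = -6)
o(R, G) = -100 + 2*R (o(R, G) = (R + R) - 100 = 2*R - 100 = -100 + 2*R)
sqrt(o(x, h) + 28415) = sqrt((-100 + 2*27) + 28415) = sqrt((-100 + 54) + 28415) = sqrt(-46 + 28415) = sqrt(28369)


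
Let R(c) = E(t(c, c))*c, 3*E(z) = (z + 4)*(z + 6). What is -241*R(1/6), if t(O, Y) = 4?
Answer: -9640/9 ≈ -1071.1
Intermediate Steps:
E(z) = (4 + z)*(6 + z)/3 (E(z) = ((z + 4)*(z + 6))/3 = ((4 + z)*(6 + z))/3 = (4 + z)*(6 + z)/3)
R(c) = 80*c/3 (R(c) = (8 + (⅓)*4² + (10/3)*4)*c = (8 + (⅓)*16 + 40/3)*c = (8 + 16/3 + 40/3)*c = 80*c/3)
-241*R(1/6) = -19280/(3*6) = -241*40/9 = -9640/9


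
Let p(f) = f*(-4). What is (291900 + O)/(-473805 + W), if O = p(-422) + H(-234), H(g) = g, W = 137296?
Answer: -293354/336509 ≈ -0.87176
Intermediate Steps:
p(f) = -4*f
O = 1454 (O = -4*(-422) - 234 = 1688 - 234 = 1454)
(291900 + O)/(-473805 + W) = (291900 + 1454)/(-473805 + 137296) = 293354/(-336509) = 293354*(-1/336509) = -293354/336509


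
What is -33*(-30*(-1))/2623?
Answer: -990/2623 ≈ -0.37743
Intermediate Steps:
-33*(-30*(-1))/2623 = -990/2623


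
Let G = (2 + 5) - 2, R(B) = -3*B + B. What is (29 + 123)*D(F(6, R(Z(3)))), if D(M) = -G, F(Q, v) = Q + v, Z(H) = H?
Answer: -760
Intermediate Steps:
R(B) = -2*B
G = 5 (G = 7 - 2 = 5)
D(M) = -5 (D(M) = -1*5 = -5)
(29 + 123)*D(F(6, R(Z(3)))) = (29 + 123)*(-5) = 152*(-5) = -760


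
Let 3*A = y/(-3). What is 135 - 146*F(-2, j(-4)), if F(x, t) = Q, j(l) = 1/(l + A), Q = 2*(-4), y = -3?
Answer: 1303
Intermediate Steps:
A = ⅓ (A = (-3/(-3))/3 = (-3*(-⅓))/3 = (⅓)*1 = ⅓ ≈ 0.33333)
Q = -8
j(l) = 1/(⅓ + l) (j(l) = 1/(l + ⅓) = 1/(⅓ + l))
F(x, t) = -8
135 - 146*F(-2, j(-4)) = 135 - 146*(-8) = 135 + 1168 = 1303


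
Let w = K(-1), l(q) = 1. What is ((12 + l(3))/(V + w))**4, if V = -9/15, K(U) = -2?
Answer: 625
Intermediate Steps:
V = -3/5 (V = -9*1/15 = -3/5 ≈ -0.60000)
w = -2
((12 + l(3))/(V + w))**4 = ((12 + 1)/(-3/5 - 2))**4 = (13/(-13/5))**4 = (13*(-5/13))**4 = (-5)**4 = 625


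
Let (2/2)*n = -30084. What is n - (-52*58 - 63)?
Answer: -27005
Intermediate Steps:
n = -30084
n - (-52*58 - 63) = -30084 - (-52*58 - 63) = -30084 - (-3016 - 63) = -30084 - 1*(-3079) = -30084 + 3079 = -27005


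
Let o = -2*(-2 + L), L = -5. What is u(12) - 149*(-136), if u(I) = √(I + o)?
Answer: 20264 + √26 ≈ 20269.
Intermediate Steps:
o = 14 (o = -2*(-2 - 5) = -2*(-7) = 14)
u(I) = √(14 + I) (u(I) = √(I + 14) = √(14 + I))
u(12) - 149*(-136) = √(14 + 12) - 149*(-136) = √26 + 20264 = 20264 + √26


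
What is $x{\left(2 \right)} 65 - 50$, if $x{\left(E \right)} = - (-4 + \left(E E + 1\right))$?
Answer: $-115$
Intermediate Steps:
$x{\left(E \right)} = 3 - E^{2}$ ($x{\left(E \right)} = - (-4 + \left(E^{2} + 1\right)) = - (-4 + \left(1 + E^{2}\right)) = - (-3 + E^{2}) = 3 - E^{2}$)
$x{\left(2 \right)} 65 - 50 = \left(3 - 2^{2}\right) 65 - 50 = \left(3 - 4\right) 65 - 50 = \left(-1\right) 65 - 50 = -65 - 50 = -115$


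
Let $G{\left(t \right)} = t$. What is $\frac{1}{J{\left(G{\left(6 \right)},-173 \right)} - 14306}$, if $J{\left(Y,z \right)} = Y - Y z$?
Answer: $- \frac{1}{13262} \approx -7.5403 \cdot 10^{-5}$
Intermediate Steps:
$J{\left(Y,z \right)} = Y - Y z$
$\frac{1}{J{\left(G{\left(6 \right)},-173 \right)} - 14306} = \frac{1}{6 \left(1 - -173\right) - 14306} = \frac{1}{6 \left(1 + 173\right) - 14306} = \frac{1}{6 \cdot 174 - 14306} = \frac{1}{1044 - 14306} = \frac{1}{-13262} = - \frac{1}{13262}$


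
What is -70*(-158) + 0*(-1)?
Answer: 11060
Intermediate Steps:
-70*(-158) + 0*(-1) = 11060 + 0 = 11060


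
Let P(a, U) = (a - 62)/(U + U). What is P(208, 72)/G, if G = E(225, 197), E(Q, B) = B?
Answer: 73/14184 ≈ 0.0051466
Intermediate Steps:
P(a, U) = (-62 + a)/(2*U) (P(a, U) = (-62 + a)/((2*U)) = (-62 + a)*(1/(2*U)) = (-62 + a)/(2*U))
G = 197
P(208, 72)/G = ((½)*(-62 + 208)/72)/197 = ((½)*(1/72)*146)*(1/197) = (73/72)*(1/197) = 73/14184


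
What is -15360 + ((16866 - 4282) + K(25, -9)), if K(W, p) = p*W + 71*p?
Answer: -3640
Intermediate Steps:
K(W, p) = 71*p + W*p (K(W, p) = W*p + 71*p = 71*p + W*p)
-15360 + ((16866 - 4282) + K(25, -9)) = -15360 + ((16866 - 4282) - 9*(71 + 25)) = -15360 + (12584 - 9*96) = -15360 + (12584 - 864) = -15360 + 11720 = -3640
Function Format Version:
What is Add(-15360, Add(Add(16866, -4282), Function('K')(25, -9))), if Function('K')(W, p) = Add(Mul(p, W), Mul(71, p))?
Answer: -3640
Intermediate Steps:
Function('K')(W, p) = Add(Mul(71, p), Mul(W, p)) (Function('K')(W, p) = Add(Mul(W, p), Mul(71, p)) = Add(Mul(71, p), Mul(W, p)))
Add(-15360, Add(Add(16866, -4282), Function('K')(25, -9))) = Add(-15360, Add(Add(16866, -4282), Mul(-9, Add(71, 25)))) = Add(-15360, Add(12584, Mul(-9, 96))) = Add(-15360, Add(12584, -864)) = Add(-15360, 11720) = -3640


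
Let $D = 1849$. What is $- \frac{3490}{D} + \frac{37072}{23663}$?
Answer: $- \frac{14037742}{43752887} \approx -0.32084$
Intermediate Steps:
$- \frac{3490}{D} + \frac{37072}{23663} = - \frac{3490}{1849} + \frac{37072}{23663} = - \frac{14037742}{43752887}$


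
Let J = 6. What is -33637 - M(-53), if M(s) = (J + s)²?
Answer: -35846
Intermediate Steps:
M(s) = (6 + s)²
-33637 - M(-53) = -33637 - (6 - 53)² = -33637 - 1*(-47)² = -33637 - 1*2209 = -33637 - 2209 = -35846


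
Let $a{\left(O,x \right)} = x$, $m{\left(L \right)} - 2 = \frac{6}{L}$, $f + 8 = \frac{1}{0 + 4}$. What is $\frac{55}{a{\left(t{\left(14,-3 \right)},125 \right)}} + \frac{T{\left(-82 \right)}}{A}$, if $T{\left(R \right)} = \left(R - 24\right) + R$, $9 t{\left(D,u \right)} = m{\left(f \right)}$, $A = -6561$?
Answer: $\frac{76871}{164025} \approx 0.46865$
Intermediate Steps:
$f = - \frac{31}{4}$ ($f = -8 + \frac{1}{0 + 4} = -8 + \frac{1}{4} = - \frac{31}{4} \approx -7.75$)
$m{\left(L \right)} = 2 + \frac{6}{L}$
$t{\left(D,u \right)} = \frac{38}{279}$ ($t{\left(D,u \right)} = \frac{2 + \frac{6}{- \frac{31}{4}}}{9} = \frac{2 + 6 \left(- \frac{4}{31}\right)}{9} = \frac{2 - \frac{24}{31}}{9} = \frac{1}{9} \cdot \frac{38}{31} = \frac{38}{279}$)
$T{\left(R \right)} = -24 + 2 R$ ($T{\left(R \right)} = \left(-24 + R\right) + R = -24 + 2 R$)
$\frac{55}{a{\left(t{\left(14,-3 \right)},125 \right)}} + \frac{T{\left(-82 \right)}}{A} = \frac{55}{125} + \frac{-24 + 2 \left(-82\right)}{-6561} = 55 \cdot \frac{1}{125} + \left(-24 - 164\right) \left(- \frac{1}{6561}\right) = \frac{11}{25} - - \frac{188}{6561} = \frac{11}{25} + \frac{188}{6561} = \frac{76871}{164025}$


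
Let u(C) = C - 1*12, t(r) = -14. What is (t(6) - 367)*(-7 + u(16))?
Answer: 1143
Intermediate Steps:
u(C) = -12 + C (u(C) = C - 12 = -12 + C)
(t(6) - 367)*(-7 + u(16)) = (-14 - 367)*(-7 + (-12 + 16)) = -381*(-7 + 4) = -381*(-3) = 1143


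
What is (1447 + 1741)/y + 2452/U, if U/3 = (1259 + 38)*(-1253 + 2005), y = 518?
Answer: 1166182519/189460572 ≈ 6.1553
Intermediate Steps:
U = 2926032 (U = 3*((1259 + 38)*(-1253 + 2005)) = 3*(1297*752) = 3*975344 = 2926032)
(1447 + 1741)/y + 2452/U = (1447 + 1741)/518 + 2452/2926032 = 3188*(1/518) + 2452*(1/2926032) = 1594/259 + 613/731508 = 1166182519/189460572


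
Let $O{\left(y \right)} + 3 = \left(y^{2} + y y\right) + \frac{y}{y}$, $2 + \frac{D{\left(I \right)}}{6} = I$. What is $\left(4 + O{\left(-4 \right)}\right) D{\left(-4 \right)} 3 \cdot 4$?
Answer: $-14688$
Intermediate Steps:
$D{\left(I \right)} = -12 + 6 I$
$O{\left(y \right)} = -2 + 2 y^{2}$ ($O{\left(y \right)} = -3 + \left(\left(y^{2} + y y\right) + \frac{y}{y}\right) = -3 + \left(\left(y^{2} + y^{2}\right) + 1\right) = -3 + \left(2 y^{2} + 1\right) = -3 + \left(1 + 2 y^{2}\right) = -2 + 2 y^{2}$)
$\left(4 + O{\left(-4 \right)}\right) D{\left(-4 \right)} 3 \cdot 4 = \left(4 - \left(2 - 2 \left(-4\right)^{2}\right)\right) \left(-12 + 6 \left(-4\right)\right) 3 \cdot 4 = \left(4 + \left(-2 + 2 \cdot 16\right)\right) \left(-12 - 24\right) 3 \cdot 4 = \left(4 + \left(-2 + 32\right)\right) \left(-36\right) 3 \cdot 4 = \left(4 + 30\right) \left(-36\right) 3 \cdot 4 = 34 \left(-36\right) 3 \cdot 4 = \left(-1224\right) 3 \cdot 4 = \left(-3672\right) 4 = -14688$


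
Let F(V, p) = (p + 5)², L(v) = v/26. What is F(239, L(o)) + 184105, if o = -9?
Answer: 124469621/676 ≈ 1.8413e+5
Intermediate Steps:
L(v) = v/26 (L(v) = v*(1/26) = v/26)
F(V, p) = (5 + p)²
F(239, L(o)) + 184105 = (5 + (1/26)*(-9))² + 184105 = (5 - 9/26)² + 184105 = (121/26)² + 184105 = 14641/676 + 184105 = 124469621/676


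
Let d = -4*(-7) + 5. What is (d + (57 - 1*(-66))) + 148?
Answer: 304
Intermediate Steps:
d = 33 (d = 28 + 5 = 33)
(d + (57 - 1*(-66))) + 148 = (33 + (57 - 1*(-66))) + 148 = (33 + (57 + 66)) + 148 = (33 + 123) + 148 = 156 + 148 = 304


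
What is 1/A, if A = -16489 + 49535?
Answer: 1/33046 ≈ 3.0261e-5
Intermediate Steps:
A = 33046
1/A = 1/33046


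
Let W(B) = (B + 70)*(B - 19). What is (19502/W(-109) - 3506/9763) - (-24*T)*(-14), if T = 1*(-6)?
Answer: 3785633785/1874496 ≈ 2019.5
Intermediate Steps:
W(B) = (-19 + B)*(70 + B) (W(B) = (70 + B)*(-19 + B) = (-19 + B)*(70 + B))
T = -6
(19502/W(-109) - 3506/9763) - (-24*T)*(-14) = (19502/(-1330 + (-109)² + 51*(-109)) - 3506/9763) - (-24*(-6))*(-14) = (19502/(-1330 + 11881 - 5559) - 3506*1/9763) - 144*(-14) = (19502/4992 - 3506/9763) - 1*(-2016) = (19502*(1/4992) - 3506/9763) + 2016 = (9751/2496 - 3506/9763) + 2016 = 6649849/1874496 + 2016 = 3785633785/1874496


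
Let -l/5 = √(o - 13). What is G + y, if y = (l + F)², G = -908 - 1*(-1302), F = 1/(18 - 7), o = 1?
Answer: 11375/121 - 20*I*√3/11 ≈ 94.008 - 3.1492*I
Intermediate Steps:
F = 1/11 ≈ 0.090909
G = 394 (G = -908 + 1302 = 394)
l = -10*I*√3 (l = -5*√(1 - 13) = -10*I*√3 ≈ -17.32*I)
y = (1/11 - 10*I*√3)² (y = (-10*I*√3 + 1/11)² = (1/11 - 10*I*√3)² ≈ -299.99 - 3.149*I)
G + y = 394 + (1 - 110*I*√3)²/121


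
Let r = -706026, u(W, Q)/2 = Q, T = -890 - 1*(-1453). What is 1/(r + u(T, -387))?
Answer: -1/706800 ≈ -1.4148e-6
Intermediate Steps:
T = 563 (T = -890 + 1453 = 563)
u(W, Q) = 2*Q
1/(r + u(T, -387)) = 1/(-706026 + 2*(-387)) = 1/(-706026 - 774) = 1/(-706800) = -1/706800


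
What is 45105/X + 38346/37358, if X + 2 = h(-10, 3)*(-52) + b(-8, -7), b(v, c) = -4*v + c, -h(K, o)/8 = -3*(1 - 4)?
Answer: 914740986/70363793 ≈ 13.000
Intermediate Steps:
h(K, o) = -72 (h(K, o) = -(-24)*(1 - 4) = -(-24)*(-3) = -8*9 = -72)
b(v, c) = c - 4*v
X = 3767 (X = -2 + (-72*(-52) + (-7 - 4*(-8))) = -2 + (3744 + (-7 + 32)) = -2 + (3744 + 25) = -2 + 3769 = 3767)
45105/X + 38346/37358 = 45105/3767 + 38346/37358 = 45105*(1/3767) + 38346*(1/37358) = 45105/3767 + 19173/18679 = 914740986/70363793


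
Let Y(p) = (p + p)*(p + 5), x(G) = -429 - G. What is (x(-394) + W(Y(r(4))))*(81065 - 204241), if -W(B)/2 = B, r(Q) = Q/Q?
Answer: 7267384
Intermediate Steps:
r(Q) = 1
Y(p) = 2*p*(5 + p) (Y(p) = (2*p)*(5 + p) = 2*p*(5 + p))
W(B) = -2*B
(x(-394) + W(Y(r(4))))*(81065 - 204241) = ((-429 - 1*(-394)) - 4*(5 + 1))*(81065 - 204241) = ((-429 + 394) - 4*6)*(-123176) = (-35 - 2*12)*(-123176) = (-35 - 24)*(-123176) = -59*(-123176) = 7267384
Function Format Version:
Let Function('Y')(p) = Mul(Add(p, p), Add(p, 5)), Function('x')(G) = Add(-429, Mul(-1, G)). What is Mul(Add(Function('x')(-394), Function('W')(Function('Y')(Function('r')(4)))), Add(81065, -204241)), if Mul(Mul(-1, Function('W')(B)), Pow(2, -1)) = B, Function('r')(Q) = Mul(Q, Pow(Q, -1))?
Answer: 7267384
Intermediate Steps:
Function('r')(Q) = 1
Function('Y')(p) = Mul(2, p, Add(5, p)) (Function('Y')(p) = Mul(Mul(2, p), Add(5, p)) = Mul(2, p, Add(5, p)))
Function('W')(B) = Mul(-2, B)
Mul(Add(Function('x')(-394), Function('W')(Function('Y')(Function('r')(4)))), Add(81065, -204241)) = Mul(Add(Add(-429, Mul(-1, -394)), Mul(-2, Mul(2, 1, Add(5, 1)))), Add(81065, -204241)) = Mul(Add(Add(-429, 394), Mul(-2, Mul(2, 1, 6))), -123176) = Mul(Add(-35, Mul(-2, 12)), -123176) = Mul(Add(-35, -24), -123176) = Mul(-59, -123176) = 7267384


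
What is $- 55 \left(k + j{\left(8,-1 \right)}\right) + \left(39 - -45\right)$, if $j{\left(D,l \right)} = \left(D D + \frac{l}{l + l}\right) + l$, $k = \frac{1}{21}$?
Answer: $- \frac{143267}{42} \approx -3411.1$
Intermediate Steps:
$k = \frac{1}{21} \approx 0.047619$
$j{\left(D,l \right)} = \frac{1}{2} + l + D^{2}$ ($j{\left(D,l \right)} = \left(D^{2} + \frac{l}{2 l}\right) + l = \left(D^{2} + \frac{1}{2 l} l\right) + l = \left(D^{2} + \frac{1}{2}\right) + l = \left(\frac{1}{2} + D^{2}\right) + l = \frac{1}{2} + l + D^{2}$)
$- 55 \left(k + j{\left(8,-1 \right)}\right) + \left(39 - -45\right) = - 55 \left(\frac{1}{21} + \left(\frac{1}{2} - 1 + 8^{2}\right)\right) + \left(39 - -45\right) = - 55 \left(\frac{1}{21} + \left(\frac{1}{2} - 1 + 64\right)\right) + \left(39 + 45\right) = - 55 \left(\frac{1}{21} + \frac{127}{2}\right) + 84 = \left(-55\right) \frac{2669}{42} + 84 = - \frac{146795}{42} + 84 = - \frac{143267}{42}$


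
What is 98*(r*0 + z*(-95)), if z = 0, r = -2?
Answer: 0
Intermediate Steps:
98*(r*0 + z*(-95)) = 98*(-2*0 + 0*(-95)) = 98*(0 + 0) = 98*0 = 0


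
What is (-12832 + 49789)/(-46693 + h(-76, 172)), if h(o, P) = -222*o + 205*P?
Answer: 12319/1813 ≈ 6.7948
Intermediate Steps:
(-12832 + 49789)/(-46693 + h(-76, 172)) = (-12832 + 49789)/(-46693 + (-222*(-76) + 205*172)) = 36957/(-46693 + (16872 + 35260)) = 36957/(-46693 + 52132) = 36957/5439 = 36957*(1/5439) = 12319/1813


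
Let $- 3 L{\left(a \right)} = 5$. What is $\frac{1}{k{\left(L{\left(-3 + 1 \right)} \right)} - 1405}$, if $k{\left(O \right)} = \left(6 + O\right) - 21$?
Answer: $- \frac{3}{4265} \approx -0.0007034$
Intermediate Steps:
$L{\left(a \right)} = - \frac{5}{3}$ ($L{\left(a \right)} = \left(- \frac{1}{3}\right) 5 = - \frac{5}{3}$)
$k{\left(O \right)} = -15 + O$
$\frac{1}{k{\left(L{\left(-3 + 1 \right)} \right)} - 1405} = \frac{1}{\left(-15 - \frac{5}{3}\right) - 1405} = \frac{1}{- \frac{50}{3} - 1405} = \frac{1}{- \frac{4265}{3}} = - \frac{3}{4265}$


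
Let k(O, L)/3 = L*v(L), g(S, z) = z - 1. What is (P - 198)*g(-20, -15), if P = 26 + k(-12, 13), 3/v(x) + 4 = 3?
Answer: 4624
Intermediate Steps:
g(S, z) = -1 + z
v(x) = -3 (v(x) = 3/(-4 + 3) = 3/(-1) = 3*(-1) = -3)
k(O, L) = -9*L (k(O, L) = 3*(L*(-3)) = 3*(-3*L) = -9*L)
P = -91 (P = 26 - 9*13 = 26 - 117 = -91)
(P - 198)*g(-20, -15) = (-91 - 198)*(-1 - 15) = -289*(-16) = 4624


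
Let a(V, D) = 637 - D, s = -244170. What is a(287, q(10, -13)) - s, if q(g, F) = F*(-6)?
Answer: 244729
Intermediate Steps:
q(g, F) = -6*F
a(287, q(10, -13)) - s = (637 - (-6)*(-13)) - 1*(-244170) = (637 - 1*78) + 244170 = (637 - 78) + 244170 = 559 + 244170 = 244729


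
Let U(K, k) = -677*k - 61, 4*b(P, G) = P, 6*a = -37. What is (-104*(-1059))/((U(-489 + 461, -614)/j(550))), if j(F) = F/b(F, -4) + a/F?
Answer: 120810014/114294675 ≈ 1.0570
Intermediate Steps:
a = -37/6 (a = (⅙)*(-37) = -37/6 ≈ -6.1667)
b(P, G) = P/4
U(K, k) = -61 - 677*k
j(F) = 4 - 37/(6*F) (j(F) = F/((F/4)) - 37/(6*F) = F*(4/F) - 37/(6*F) = 4 - 37/(6*F))
(-104*(-1059))/((U(-489 + 461, -614)/j(550))) = (-104*(-1059))/(((-61 - 677*(-614))/(4 - 37/6/550))) = 110136/(((-61 + 415678)/(4 - 37/6*1/550))) = 110136/((415617/(4 - 37/3300))) = 110136/((415617/(13163/3300))) = 110136/((415617*(3300/13163))) = 110136/(1371536100/13163) = 110136*(13163/1371536100) = 120810014/114294675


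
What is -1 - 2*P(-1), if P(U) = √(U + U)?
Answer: -1 - 2*I*√2 ≈ -1.0 - 2.8284*I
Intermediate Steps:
P(U) = √2*√U (P(U) = √(2*U) = √2*√U)
-1 - 2*P(-1) = -1 - 2*√2*√(-1) = -1 - 2*√2*I = -1 - 2*I*√2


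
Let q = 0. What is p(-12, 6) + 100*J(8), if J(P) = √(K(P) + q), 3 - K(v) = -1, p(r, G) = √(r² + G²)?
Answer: 200 + 6*√5 ≈ 213.42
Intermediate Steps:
p(r, G) = √(G² + r²)
K(v) = 4 (K(v) = 3 - 1*(-1) = 3 + 1 = 4)
J(P) = 2 (J(P) = √(4 + 0) = √4 = 2)
p(-12, 6) + 100*J(8) = √(6² + (-12)²) + 100*2 = √(36 + 144) + 200 = √180 + 200 = 6*√5 + 200 = 200 + 6*√5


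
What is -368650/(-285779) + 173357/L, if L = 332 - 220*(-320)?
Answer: 75617141903/20213720228 ≈ 3.7409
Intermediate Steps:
L = 70732 (L = 332 + 70400 = 70732)
-368650/(-285779) + 173357/L = -368650/(-285779) + 173357/70732 = -368650*(-1/285779) + 173357*(1/70732) = 368650/285779 + 173357/70732 = 75617141903/20213720228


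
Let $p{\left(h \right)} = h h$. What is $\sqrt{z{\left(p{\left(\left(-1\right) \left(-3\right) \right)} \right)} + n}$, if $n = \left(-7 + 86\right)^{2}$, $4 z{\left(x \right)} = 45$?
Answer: $\frac{\sqrt{25009}}{2} \approx 79.071$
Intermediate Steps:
$p{\left(h \right)} = h^{2}$
$z{\left(x \right)} = \frac{45}{4}$ ($z{\left(x \right)} = \frac{1}{4} \cdot 45 = \frac{45}{4}$)
$n = 6241$ ($n = 79^{2} = 6241$)
$\sqrt{z{\left(p{\left(\left(-1\right) \left(-3\right) \right)} \right)} + n} = \sqrt{\frac{45}{4} + 6241} = \sqrt{\frac{25009}{4}} = \frac{\sqrt{25009}}{2}$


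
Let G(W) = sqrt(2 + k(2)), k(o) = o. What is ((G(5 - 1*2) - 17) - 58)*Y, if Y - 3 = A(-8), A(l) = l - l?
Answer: -219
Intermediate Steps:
A(l) = 0
Y = 3 (Y = 3 + 0 = 3)
G(W) = 2 (G(W) = sqrt(2 + 2) = sqrt(4) = 2)
((G(5 - 1*2) - 17) - 58)*Y = ((2 - 17) - 58)*3 = (-15 - 58)*3 = -73*3 = -219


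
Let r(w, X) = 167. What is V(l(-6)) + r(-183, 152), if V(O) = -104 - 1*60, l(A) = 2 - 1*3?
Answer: 3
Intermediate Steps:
l(A) = -1 (l(A) = 2 - 3 = -1)
V(O) = -164 (V(O) = -104 - 60 = -164)
V(l(-6)) + r(-183, 152) = -164 + 167 = 3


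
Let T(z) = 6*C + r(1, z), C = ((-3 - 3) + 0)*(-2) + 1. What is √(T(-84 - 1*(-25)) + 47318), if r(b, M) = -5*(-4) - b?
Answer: √47415 ≈ 217.75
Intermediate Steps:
r(b, M) = 20 - b
C = 13 (C = (-6 + 0)*(-2) + 1 = -6*(-2) + 1 = 12 + 1 = 13)
T(z) = 97 (T(z) = 6*13 + (20 - 1*1) = 78 + (20 - 1) = 78 + 19 = 97)
√(T(-84 - 1*(-25)) + 47318) = √(97 + 47318) = √47415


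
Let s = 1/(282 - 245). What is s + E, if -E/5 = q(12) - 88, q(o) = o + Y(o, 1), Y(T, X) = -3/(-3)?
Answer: 13876/37 ≈ 375.03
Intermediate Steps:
Y(T, X) = 1 (Y(T, X) = -3*(-⅓) = 1)
q(o) = 1 + o (q(o) = o + 1 = 1 + o)
E = 375 (E = -5*((1 + 12) - 88) = -5*(13 - 88) = -5*(-75) = 375)
s = 1/37 ≈ 0.027027
s + E = 1/37 + 375 = 13876/37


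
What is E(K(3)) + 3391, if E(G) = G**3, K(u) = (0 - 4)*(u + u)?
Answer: -10433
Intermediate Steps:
K(u) = -8*u
E(K(3)) + 3391 = (-8*3)**3 + 3391 = (-24)**3 + 3391 = -13824 + 3391 = -10433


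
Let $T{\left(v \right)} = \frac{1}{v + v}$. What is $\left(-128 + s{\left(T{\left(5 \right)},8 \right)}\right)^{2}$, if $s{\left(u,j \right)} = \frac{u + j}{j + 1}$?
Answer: $\frac{1615441}{100} \approx 16154.0$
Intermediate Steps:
$T{\left(v \right)} = \frac{1}{2 v}$
$s{\left(u,j \right)} = \frac{j + u}{1 + j}$
$\left(-128 + s{\left(T{\left(5 \right)},8 \right)}\right)^{2} = \left(-128 + \frac{8 + \frac{1}{2 \cdot 5}}{1 + 8}\right)^{2} = \left(-128 + \frac{8 + \frac{1}{2} \cdot \frac{1}{5}}{9}\right)^{2} = \left(-128 + \frac{8 + \frac{1}{10}}{9}\right)^{2} = \left(-128 + \frac{1}{9} \cdot \frac{81}{10}\right)^{2} = \left(-128 + \frac{9}{10}\right)^{2} = \left(- \frac{1271}{10}\right)^{2} = \frac{1615441}{100}$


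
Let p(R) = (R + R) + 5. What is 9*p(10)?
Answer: 225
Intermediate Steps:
p(R) = 5 + 2*R (p(R) = 2*R + 5 = 5 + 2*R)
9*p(10) = 9*(5 + 2*10) = 9*(5 + 20) = 9*25 = 225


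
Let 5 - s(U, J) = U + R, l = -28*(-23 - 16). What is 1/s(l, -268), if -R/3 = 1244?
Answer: 1/2645 ≈ 0.00037807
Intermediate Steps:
R = -3732 (R = -3*1244 = -3732)
l = 1092 (l = -28*(-39) = 1092)
s(U, J) = 3737 - U (s(U, J) = 5 - (U - 3732) = 5 - (-3732 + U) = 5 + (3732 - U) = 3737 - U)
1/s(l, -268) = 1/(3737 - 1*1092) = 1/(3737 - 1092) = 1/2645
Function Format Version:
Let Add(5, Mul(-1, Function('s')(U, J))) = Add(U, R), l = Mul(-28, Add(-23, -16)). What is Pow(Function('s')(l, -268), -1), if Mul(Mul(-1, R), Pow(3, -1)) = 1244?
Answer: Rational(1, 2645) ≈ 0.00037807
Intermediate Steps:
R = -3732 (R = Mul(-3, 1244) = -3732)
l = 1092 (l = Mul(-28, -39) = 1092)
Function('s')(U, J) = Add(3737, Mul(-1, U)) (Function('s')(U, J) = Add(5, Mul(-1, Add(U, -3732))) = Add(5, Mul(-1, Add(-3732, U))) = Add(5, Add(3732, Mul(-1, U))) = Add(3737, Mul(-1, U)))
Pow(Function('s')(l, -268), -1) = Pow(Add(3737, Mul(-1, 1092)), -1) = Pow(Add(3737, -1092), -1) = Pow(2645, -1) = Rational(1, 2645)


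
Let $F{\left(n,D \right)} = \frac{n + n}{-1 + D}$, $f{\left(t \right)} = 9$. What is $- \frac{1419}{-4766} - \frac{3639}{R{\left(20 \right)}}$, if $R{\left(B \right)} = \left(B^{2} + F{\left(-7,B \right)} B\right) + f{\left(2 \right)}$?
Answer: $- \frac{106298759}{11900702} \approx -8.9321$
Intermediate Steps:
$F{\left(n,D \right)} = \frac{2 n}{-1 + D}$
$R{\left(B \right)} = 9 + B^{2} - \frac{14 B}{-1 + B}$ ($R{\left(B \right)} = \left(B^{2} + 2 \left(-7\right) \frac{1}{-1 + B} B\right) + 9 = \left(B^{2} + - \frac{14}{-1 + B} B\right) + 9 = \left(B^{2} - \frac{14 B}{-1 + B}\right) + 9 = 9 + B^{2} - \frac{14 B}{-1 + B}$)
$- \frac{1419}{-4766} - \frac{3639}{R{\left(20 \right)}} = - \frac{1419}{-4766} - \frac{3639}{\frac{1}{-1 + 20} \left(\left(-14\right) 20 + \left(-1 + 20\right) \left(9 + 20^{2}\right)\right)} = \left(-1419\right) \left(- \frac{1}{4766}\right) - \frac{3639}{\frac{1}{19} \left(-280 + 19 \left(9 + 400\right)\right)} = \frac{1419}{4766} - \frac{3639}{\frac{1}{19} \left(-280 + 19 \cdot 409\right)} = \frac{1419}{4766} - \frac{3639}{\frac{1}{19} \left(-280 + 7771\right)} = \frac{1419}{4766} - \frac{3639}{\frac{1}{19} \cdot 7491} = \frac{1419}{4766} - \frac{3639}{\frac{7491}{19}} = \frac{1419}{4766} - \frac{23047}{2497} = - \frac{106298759}{11900702}$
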